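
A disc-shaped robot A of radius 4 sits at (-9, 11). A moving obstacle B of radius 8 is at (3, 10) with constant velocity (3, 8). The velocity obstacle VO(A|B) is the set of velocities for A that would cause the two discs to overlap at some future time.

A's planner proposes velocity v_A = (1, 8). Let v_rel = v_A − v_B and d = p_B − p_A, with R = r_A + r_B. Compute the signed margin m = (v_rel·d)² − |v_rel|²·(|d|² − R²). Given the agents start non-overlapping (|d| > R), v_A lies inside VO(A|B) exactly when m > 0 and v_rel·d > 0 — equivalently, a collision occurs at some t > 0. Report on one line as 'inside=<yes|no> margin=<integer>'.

d = (12, -1),  |d|² = 145;  R = 4+8 = 12,  c = 145−12² = 1
v_rel = (-2, 0),  |v_rel|² = 4;  v_rel·d = (-2)·(12) + (0)·(-1) = -24
4·t² + 48·t + 1 = 0  ⇒  m = (-24)² − 4·1 = 572
m = 572 > 0,  v_rel·d = -24 < 0  ⇒  outside

inside=no margin=572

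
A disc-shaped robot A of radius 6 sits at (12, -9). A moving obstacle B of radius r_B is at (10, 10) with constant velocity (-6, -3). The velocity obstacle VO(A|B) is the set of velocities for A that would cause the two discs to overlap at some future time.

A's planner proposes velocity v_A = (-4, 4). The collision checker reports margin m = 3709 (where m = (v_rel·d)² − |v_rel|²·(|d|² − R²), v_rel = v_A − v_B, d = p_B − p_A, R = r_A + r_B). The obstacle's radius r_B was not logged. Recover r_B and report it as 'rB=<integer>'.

m = 3709
d = (-2, 19);  v_rel = (2, 7),  |v_rel|² = 53
v_rel×d = (2)·(19) − (7)·(-2) = 52
since m = R²·53 − 52²:  R² = (2704 + 3709) / 53 = 121
R = √121 = 11  ⇒  r_B = 11 − 6 = 5

rB=5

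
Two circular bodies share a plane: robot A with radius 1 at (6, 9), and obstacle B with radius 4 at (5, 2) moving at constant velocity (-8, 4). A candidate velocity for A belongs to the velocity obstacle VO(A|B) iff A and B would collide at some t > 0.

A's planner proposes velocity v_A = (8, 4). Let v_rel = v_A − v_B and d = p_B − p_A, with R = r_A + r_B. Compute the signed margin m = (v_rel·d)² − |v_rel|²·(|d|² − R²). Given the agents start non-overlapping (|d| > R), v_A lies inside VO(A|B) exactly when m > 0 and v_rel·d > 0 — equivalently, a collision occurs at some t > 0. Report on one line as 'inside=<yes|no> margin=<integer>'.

d = (-1, -7),  |d|² = 50;  R = 1+4 = 5,  c = 50−5² = 25
v_rel = (16, 0),  |v_rel|² = 256;  v_rel·d = (16)·(-1) + (0)·(-7) = -16
256·t² + 32·t + 25 = 0  ⇒  m = (-16)² − 256·25 = -6144
m = -6144 < 0,  v_rel·d = -16 < 0  ⇒  outside

inside=no margin=-6144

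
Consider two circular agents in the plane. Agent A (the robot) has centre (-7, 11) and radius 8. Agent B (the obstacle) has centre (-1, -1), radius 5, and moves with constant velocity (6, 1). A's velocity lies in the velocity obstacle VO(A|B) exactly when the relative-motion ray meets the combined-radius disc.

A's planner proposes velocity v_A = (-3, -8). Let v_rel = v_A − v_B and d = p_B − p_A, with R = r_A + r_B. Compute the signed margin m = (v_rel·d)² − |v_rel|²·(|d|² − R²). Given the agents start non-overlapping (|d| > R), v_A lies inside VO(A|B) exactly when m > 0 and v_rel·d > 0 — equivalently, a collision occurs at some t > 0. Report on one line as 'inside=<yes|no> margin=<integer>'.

d = (6, -12),  |d|² = 180;  R = 8+5 = 13,  c = 180−13² = 11
v_rel = (-9, -9),  |v_rel|² = 162;  v_rel·d = (-9)·(6) + (-9)·(-12) = 54
162·t² − 108·t + 11 = 0  ⇒  m = 54² − 162·11 = 1134
m = 1134 > 0,  v_rel·d = 54 > 0  ⇒  inside

inside=yes margin=1134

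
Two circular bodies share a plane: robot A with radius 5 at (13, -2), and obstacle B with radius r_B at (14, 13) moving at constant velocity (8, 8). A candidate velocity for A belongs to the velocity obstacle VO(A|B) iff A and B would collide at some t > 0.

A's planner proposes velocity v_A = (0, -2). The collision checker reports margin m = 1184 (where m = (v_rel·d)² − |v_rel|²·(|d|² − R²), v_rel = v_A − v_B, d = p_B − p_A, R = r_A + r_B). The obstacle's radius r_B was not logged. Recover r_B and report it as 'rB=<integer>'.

m = 1184
d = (1, 15);  v_rel = (-8, -10),  |v_rel|² = 164
v_rel×d = (-8)·(15) − (-10)·(1) = -110
since m = R²·164 − (-110)²:  R² = (12100 + 1184) / 164 = 81
R = √81 = 9  ⇒  r_B = 9 − 5 = 4

rB=4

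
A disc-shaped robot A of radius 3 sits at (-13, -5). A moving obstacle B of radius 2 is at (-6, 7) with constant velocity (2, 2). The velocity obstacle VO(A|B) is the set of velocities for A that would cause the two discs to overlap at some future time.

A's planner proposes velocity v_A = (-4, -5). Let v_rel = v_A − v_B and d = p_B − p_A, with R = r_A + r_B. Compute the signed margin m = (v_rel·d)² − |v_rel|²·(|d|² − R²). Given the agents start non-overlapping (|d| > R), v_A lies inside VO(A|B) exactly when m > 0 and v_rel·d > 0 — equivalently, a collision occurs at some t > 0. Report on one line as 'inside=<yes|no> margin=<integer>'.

d = (7, 12),  |d|² = 193;  R = 3+2 = 5,  c = 193−5² = 168
v_rel = (-6, -7),  |v_rel|² = 85;  v_rel·d = (-6)·(7) + (-7)·(12) = -126
85·t² + 252·t + 168 = 0  ⇒  m = (-126)² − 85·168 = 1596
m = 1596 > 0,  v_rel·d = -126 < 0  ⇒  outside

inside=no margin=1596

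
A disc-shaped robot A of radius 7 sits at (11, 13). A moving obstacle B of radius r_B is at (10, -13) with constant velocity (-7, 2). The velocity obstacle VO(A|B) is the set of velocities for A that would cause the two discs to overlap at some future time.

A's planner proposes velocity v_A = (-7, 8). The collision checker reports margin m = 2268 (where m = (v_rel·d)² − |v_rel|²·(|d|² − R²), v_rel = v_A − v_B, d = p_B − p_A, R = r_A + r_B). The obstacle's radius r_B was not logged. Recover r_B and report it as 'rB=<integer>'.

m = 2268
d = (-1, -26);  v_rel = (0, 6),  |v_rel|² = 36
v_rel×d = (0)·(-26) − (6)·(-1) = 6
since m = R²·36 − 6²:  R² = (36 + 2268) / 36 = 64
R = √64 = 8  ⇒  r_B = 8 − 7 = 1

rB=1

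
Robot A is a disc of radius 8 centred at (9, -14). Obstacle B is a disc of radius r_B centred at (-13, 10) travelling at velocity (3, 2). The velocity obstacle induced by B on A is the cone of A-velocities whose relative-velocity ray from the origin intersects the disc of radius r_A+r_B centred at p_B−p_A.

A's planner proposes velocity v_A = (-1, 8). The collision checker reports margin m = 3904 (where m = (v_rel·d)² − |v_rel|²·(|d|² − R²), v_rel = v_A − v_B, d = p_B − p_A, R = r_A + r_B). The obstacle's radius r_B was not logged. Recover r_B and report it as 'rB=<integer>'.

m = 3904
d = (-22, 24);  v_rel = (-4, 6),  |v_rel|² = 52
v_rel×d = (-4)·(24) − (6)·(-22) = 36
since m = R²·52 − 36²:  R² = (1296 + 3904) / 52 = 100
R = √100 = 10  ⇒  r_B = 10 − 8 = 2

rB=2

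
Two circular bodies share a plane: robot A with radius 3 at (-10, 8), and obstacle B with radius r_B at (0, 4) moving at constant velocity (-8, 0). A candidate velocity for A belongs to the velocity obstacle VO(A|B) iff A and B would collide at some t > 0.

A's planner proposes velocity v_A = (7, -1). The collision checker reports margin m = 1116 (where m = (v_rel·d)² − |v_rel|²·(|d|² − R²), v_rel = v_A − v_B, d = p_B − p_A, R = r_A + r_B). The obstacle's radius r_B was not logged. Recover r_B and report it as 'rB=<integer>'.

m = 1116
d = (10, -4);  v_rel = (15, -1),  |v_rel|² = 226
v_rel×d = (15)·(-4) − (-1)·(10) = -50
since m = R²·226 − (-50)²:  R² = (2500 + 1116) / 226 = 16
R = √16 = 4  ⇒  r_B = 4 − 3 = 1

rB=1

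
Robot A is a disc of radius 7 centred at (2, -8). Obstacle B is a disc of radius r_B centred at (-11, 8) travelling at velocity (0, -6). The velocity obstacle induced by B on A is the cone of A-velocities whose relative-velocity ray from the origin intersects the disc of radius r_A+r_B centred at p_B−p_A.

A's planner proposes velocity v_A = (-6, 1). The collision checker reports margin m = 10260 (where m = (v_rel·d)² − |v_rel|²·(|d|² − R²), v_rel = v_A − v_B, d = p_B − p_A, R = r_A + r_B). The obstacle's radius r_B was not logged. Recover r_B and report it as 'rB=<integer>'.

m = 10260
d = (-13, 16);  v_rel = (-6, 7),  |v_rel|² = 85
v_rel×d = (-6)·(16) − (7)·(-13) = -5
since m = R²·85 − (-5)²:  R² = (25 + 10260) / 85 = 121
R = √121 = 11  ⇒  r_B = 11 − 7 = 4

rB=4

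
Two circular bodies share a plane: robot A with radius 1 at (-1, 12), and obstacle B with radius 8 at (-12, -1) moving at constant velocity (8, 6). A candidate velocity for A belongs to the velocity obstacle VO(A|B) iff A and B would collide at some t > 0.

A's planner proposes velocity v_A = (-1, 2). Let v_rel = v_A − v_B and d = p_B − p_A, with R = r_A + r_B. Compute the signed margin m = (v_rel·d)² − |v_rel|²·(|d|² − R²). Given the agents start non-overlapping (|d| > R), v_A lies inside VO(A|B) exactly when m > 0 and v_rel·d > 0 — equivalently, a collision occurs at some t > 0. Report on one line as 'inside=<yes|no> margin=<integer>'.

d = (-11, -13),  |d|² = 290;  R = 1+8 = 9,  c = 290−9² = 209
v_rel = (-9, -4),  |v_rel|² = 97;  v_rel·d = (-9)·(-11) + (-4)·(-13) = 151
97·t² − 302·t + 209 = 0  ⇒  m = 151² − 97·209 = 2528
m = 2528 > 0,  v_rel·d = 151 > 0  ⇒  inside

inside=yes margin=2528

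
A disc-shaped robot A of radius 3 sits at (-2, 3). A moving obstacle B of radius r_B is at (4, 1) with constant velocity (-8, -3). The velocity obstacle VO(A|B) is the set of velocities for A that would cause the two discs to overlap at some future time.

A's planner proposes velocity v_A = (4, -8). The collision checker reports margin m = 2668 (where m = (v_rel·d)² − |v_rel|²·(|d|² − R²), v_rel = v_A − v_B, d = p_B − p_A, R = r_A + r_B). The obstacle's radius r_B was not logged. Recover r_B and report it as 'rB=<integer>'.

m = 2668
d = (6, -2);  v_rel = (12, -5),  |v_rel|² = 169
v_rel×d = (12)·(-2) − (-5)·(6) = 6
since m = R²·169 − 6²:  R² = (36 + 2668) / 169 = 16
R = √16 = 4  ⇒  r_B = 4 − 3 = 1

rB=1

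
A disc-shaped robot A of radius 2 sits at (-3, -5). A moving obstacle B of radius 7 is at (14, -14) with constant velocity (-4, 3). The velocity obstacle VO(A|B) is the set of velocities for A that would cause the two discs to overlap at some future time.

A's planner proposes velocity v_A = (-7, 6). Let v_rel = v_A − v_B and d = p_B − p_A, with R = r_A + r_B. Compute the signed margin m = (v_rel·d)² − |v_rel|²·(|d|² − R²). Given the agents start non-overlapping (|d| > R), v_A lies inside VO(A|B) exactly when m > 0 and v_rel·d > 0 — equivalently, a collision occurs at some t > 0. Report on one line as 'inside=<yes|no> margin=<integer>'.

d = (17, -9),  |d|² = 370;  R = 2+7 = 9,  c = 370−9² = 289
v_rel = (-3, 3),  |v_rel|² = 18;  v_rel·d = (-3)·(17) + (3)·(-9) = -78
18·t² + 156·t + 289 = 0  ⇒  m = (-78)² − 18·289 = 882
m = 882 > 0,  v_rel·d = -78 < 0  ⇒  outside

inside=no margin=882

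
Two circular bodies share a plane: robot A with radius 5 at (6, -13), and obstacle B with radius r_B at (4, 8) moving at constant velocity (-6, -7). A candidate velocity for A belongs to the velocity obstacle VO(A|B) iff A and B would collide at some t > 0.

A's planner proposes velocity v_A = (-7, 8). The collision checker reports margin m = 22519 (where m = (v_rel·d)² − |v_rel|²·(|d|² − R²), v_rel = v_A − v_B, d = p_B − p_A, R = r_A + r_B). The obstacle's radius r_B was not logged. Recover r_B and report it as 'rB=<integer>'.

m = 22519
d = (-2, 21);  v_rel = (-1, 15),  |v_rel|² = 226
v_rel×d = (-1)·(21) − (15)·(-2) = 9
since m = R²·226 − 9²:  R² = (81 + 22519) / 226 = 100
R = √100 = 10  ⇒  r_B = 10 − 5 = 5

rB=5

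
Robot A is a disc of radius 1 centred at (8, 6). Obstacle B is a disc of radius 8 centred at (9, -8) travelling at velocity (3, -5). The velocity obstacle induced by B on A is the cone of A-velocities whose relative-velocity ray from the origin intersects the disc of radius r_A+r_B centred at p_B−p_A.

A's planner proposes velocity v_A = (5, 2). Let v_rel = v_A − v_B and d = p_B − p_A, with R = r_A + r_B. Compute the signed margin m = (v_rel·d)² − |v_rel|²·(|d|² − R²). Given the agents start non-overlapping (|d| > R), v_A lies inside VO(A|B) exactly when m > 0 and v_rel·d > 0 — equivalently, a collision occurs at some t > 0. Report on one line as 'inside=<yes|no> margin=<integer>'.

d = (1, -14),  |d|² = 197;  R = 1+8 = 9,  c = 197−9² = 116
v_rel = (2, 7),  |v_rel|² = 53;  v_rel·d = (2)·(1) + (7)·(-14) = -96
53·t² + 192·t + 116 = 0  ⇒  m = (-96)² − 53·116 = 3068
m = 3068 > 0,  v_rel·d = -96 < 0  ⇒  outside

inside=no margin=3068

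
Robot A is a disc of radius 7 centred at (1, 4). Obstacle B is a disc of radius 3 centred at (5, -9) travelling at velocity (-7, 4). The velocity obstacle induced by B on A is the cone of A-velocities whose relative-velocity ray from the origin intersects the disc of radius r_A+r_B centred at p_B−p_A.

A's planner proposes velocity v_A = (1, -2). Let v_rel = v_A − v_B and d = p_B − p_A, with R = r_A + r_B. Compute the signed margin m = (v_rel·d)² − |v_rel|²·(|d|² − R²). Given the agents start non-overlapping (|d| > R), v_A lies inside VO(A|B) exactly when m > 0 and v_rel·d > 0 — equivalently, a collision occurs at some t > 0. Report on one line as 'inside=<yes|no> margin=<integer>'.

d = (4, -13),  |d|² = 185;  R = 7+3 = 10,  c = 185−10² = 85
v_rel = (8, -6),  |v_rel|² = 100;  v_rel·d = (8)·(4) + (-6)·(-13) = 110
100·t² − 220·t + 85 = 0  ⇒  m = 110² − 100·85 = 3600
m = 3600 > 0,  v_rel·d = 110 > 0  ⇒  inside

inside=yes margin=3600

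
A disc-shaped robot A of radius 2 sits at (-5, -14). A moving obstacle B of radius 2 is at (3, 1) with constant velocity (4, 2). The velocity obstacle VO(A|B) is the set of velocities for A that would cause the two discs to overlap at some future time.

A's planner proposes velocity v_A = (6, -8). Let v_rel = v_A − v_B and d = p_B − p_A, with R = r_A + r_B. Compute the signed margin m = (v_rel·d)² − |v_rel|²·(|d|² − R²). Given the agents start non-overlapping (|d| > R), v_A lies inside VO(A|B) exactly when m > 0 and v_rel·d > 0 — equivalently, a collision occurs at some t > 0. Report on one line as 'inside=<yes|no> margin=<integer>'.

d = (8, 15),  |d|² = 289;  R = 2+2 = 4,  c = 289−4² = 273
v_rel = (2, -10),  |v_rel|² = 104;  v_rel·d = (2)·(8) + (-10)·(15) = -134
104·t² + 268·t + 273 = 0  ⇒  m = (-134)² − 104·273 = -10436
m = -10436 < 0,  v_rel·d = -134 < 0  ⇒  outside

inside=no margin=-10436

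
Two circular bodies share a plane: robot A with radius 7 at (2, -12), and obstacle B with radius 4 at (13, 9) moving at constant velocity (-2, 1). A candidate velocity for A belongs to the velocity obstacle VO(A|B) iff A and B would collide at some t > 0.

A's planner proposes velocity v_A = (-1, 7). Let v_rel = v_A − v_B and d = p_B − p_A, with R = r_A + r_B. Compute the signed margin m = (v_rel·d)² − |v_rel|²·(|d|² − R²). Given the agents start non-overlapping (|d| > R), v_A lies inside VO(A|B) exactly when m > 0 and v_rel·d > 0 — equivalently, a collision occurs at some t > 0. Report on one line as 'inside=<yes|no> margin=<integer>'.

d = (11, 21),  |d|² = 562;  R = 7+4 = 11,  c = 562−11² = 441
v_rel = (1, 6),  |v_rel|² = 37;  v_rel·d = (1)·(11) + (6)·(21) = 137
37·t² − 274·t + 441 = 0  ⇒  m = 137² − 37·441 = 2452
m = 2452 > 0,  v_rel·d = 137 > 0  ⇒  inside

inside=yes margin=2452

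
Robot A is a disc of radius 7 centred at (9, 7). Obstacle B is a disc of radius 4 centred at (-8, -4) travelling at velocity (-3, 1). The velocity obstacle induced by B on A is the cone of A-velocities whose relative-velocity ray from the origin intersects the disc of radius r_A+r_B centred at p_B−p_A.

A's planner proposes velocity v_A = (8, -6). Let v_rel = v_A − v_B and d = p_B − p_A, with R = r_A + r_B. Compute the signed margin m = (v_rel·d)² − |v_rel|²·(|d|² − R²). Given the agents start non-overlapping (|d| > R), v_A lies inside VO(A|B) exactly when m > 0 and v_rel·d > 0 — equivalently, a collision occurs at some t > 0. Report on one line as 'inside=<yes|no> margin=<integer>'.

d = (-17, -11),  |d|² = 410;  R = 7+4 = 11,  c = 410−11² = 289
v_rel = (11, -7),  |v_rel|² = 170;  v_rel·d = (11)·(-17) + (-7)·(-11) = -110
170·t² + 220·t + 289 = 0  ⇒  m = (-110)² − 170·289 = -37030
m = -37030 < 0,  v_rel·d = -110 < 0  ⇒  outside

inside=no margin=-37030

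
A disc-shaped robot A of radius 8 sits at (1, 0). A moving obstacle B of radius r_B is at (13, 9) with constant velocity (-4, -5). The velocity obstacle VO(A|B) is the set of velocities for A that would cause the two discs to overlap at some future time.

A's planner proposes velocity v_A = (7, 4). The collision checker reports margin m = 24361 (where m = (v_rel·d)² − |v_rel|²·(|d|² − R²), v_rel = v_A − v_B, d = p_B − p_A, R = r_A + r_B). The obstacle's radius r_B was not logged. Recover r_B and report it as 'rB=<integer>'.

m = 24361
d = (12, 9);  v_rel = (11, 9),  |v_rel|² = 202
v_rel×d = (11)·(9) − (9)·(12) = -9
since m = R²·202 − (-9)²:  R² = (81 + 24361) / 202 = 121
R = √121 = 11  ⇒  r_B = 11 − 8 = 3

rB=3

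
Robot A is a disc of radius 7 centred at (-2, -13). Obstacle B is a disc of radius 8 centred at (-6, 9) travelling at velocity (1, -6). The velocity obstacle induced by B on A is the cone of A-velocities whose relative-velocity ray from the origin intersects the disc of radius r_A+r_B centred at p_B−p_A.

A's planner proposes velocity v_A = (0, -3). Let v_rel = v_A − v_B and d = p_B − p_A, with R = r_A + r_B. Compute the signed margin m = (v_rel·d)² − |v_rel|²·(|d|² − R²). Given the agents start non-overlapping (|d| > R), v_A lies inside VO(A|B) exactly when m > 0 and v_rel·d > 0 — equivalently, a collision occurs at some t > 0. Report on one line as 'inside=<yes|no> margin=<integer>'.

d = (-4, 22),  |d|² = 500;  R = 7+8 = 15,  c = 500−15² = 275
v_rel = (-1, 3),  |v_rel|² = 10;  v_rel·d = (-1)·(-4) + (3)·(22) = 70
10·t² − 140·t + 275 = 0  ⇒  m = 70² − 10·275 = 2150
m = 2150 > 0,  v_rel·d = 70 > 0  ⇒  inside

inside=yes margin=2150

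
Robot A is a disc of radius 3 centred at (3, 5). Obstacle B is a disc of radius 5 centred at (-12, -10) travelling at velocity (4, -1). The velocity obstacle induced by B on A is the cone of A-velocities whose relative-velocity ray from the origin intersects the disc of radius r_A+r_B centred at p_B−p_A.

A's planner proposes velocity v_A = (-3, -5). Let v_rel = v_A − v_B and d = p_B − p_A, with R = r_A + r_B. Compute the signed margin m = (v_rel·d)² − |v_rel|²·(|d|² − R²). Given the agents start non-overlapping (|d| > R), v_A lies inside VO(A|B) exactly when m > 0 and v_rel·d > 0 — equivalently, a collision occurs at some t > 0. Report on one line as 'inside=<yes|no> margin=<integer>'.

d = (-15, -15),  |d|² = 450;  R = 3+5 = 8,  c = 450−8² = 386
v_rel = (-7, -4),  |v_rel|² = 65;  v_rel·d = (-7)·(-15) + (-4)·(-15) = 165
65·t² − 330·t + 386 = 0  ⇒  m = 165² − 65·386 = 2135
m = 2135 > 0,  v_rel·d = 165 > 0  ⇒  inside

inside=yes margin=2135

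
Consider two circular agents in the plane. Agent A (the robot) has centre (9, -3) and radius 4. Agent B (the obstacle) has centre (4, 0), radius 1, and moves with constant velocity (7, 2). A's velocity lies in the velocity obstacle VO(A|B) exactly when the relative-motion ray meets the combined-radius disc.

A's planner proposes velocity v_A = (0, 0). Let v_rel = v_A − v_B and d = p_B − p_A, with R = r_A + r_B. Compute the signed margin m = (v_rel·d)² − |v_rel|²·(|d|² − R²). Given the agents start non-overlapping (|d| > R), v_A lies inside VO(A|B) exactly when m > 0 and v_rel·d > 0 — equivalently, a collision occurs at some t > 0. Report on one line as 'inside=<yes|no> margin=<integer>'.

d = (-5, 3),  |d|² = 34;  R = 4+1 = 5,  c = 34−5² = 9
v_rel = (-7, -2),  |v_rel|² = 53;  v_rel·d = (-7)·(-5) + (-2)·(3) = 29
53·t² − 58·t + 9 = 0  ⇒  m = 29² − 53·9 = 364
m = 364 > 0,  v_rel·d = 29 > 0  ⇒  inside

inside=yes margin=364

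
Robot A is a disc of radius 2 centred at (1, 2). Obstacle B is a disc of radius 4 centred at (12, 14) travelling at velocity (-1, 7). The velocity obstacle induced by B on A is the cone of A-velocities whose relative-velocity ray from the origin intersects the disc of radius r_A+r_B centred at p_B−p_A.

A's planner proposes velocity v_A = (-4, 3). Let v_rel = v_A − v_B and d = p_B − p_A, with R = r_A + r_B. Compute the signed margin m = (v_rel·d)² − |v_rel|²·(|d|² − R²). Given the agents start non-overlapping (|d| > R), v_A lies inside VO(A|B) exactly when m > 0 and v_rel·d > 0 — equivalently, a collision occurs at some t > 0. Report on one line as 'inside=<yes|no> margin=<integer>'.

d = (11, 12),  |d|² = 265;  R = 2+4 = 6,  c = 265−6² = 229
v_rel = (-3, -4),  |v_rel|² = 25;  v_rel·d = (-3)·(11) + (-4)·(12) = -81
25·t² + 162·t + 229 = 0  ⇒  m = (-81)² − 25·229 = 836
m = 836 > 0,  v_rel·d = -81 < 0  ⇒  outside

inside=no margin=836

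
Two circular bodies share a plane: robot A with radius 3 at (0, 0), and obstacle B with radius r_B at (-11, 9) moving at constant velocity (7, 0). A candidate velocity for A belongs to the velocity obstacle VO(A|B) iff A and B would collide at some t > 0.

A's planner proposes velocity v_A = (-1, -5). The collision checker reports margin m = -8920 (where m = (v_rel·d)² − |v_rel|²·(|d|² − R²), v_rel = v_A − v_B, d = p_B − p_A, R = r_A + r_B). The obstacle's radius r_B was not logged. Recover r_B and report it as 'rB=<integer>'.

m = -8920
d = (-11, 9);  v_rel = (-8, -5),  |v_rel|² = 89
v_rel×d = (-8)·(9) − (-5)·(-11) = -127
since m = R²·89 − (-127)²:  R² = (16129 + -8920) / 89 = 81
R = √81 = 9  ⇒  r_B = 9 − 3 = 6

rB=6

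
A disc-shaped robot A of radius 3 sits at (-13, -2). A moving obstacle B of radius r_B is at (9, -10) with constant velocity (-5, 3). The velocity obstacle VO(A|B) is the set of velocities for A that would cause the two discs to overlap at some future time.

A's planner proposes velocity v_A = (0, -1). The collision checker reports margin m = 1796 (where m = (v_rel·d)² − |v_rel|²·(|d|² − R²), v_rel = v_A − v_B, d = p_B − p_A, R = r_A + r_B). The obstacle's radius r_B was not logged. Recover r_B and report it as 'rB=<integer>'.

m = 1796
d = (22, -8);  v_rel = (5, -4),  |v_rel|² = 41
v_rel×d = (5)·(-8) − (-4)·(22) = 48
since m = R²·41 − 48²:  R² = (2304 + 1796) / 41 = 100
R = √100 = 10  ⇒  r_B = 10 − 3 = 7

rB=7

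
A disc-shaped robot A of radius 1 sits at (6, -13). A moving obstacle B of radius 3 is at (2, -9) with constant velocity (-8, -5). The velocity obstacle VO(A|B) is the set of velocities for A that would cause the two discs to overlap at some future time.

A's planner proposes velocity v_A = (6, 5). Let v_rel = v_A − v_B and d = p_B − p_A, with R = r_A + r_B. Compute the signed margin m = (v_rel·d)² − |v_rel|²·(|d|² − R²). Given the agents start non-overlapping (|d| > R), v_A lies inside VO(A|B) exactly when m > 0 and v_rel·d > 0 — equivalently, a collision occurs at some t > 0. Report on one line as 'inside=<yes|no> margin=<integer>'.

d = (-4, 4),  |d|² = 32;  R = 1+3 = 4,  c = 32−4² = 16
v_rel = (14, 10),  |v_rel|² = 296;  v_rel·d = (14)·(-4) + (10)·(4) = -16
296·t² + 32·t + 16 = 0  ⇒  m = (-16)² − 296·16 = -4480
m = -4480 < 0,  v_rel·d = -16 < 0  ⇒  outside

inside=no margin=-4480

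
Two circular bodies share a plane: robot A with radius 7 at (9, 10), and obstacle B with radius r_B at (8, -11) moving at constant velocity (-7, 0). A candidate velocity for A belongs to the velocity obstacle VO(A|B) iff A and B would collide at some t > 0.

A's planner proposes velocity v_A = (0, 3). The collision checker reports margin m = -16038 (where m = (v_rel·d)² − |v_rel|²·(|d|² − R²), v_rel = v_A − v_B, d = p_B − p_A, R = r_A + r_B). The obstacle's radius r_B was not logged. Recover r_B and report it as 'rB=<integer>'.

m = -16038
d = (-1, -21);  v_rel = (7, 3),  |v_rel|² = 58
v_rel×d = (7)·(-21) − (3)·(-1) = -144
since m = R²·58 − (-144)²:  R² = (20736 + -16038) / 58 = 81
R = √81 = 9  ⇒  r_B = 9 − 7 = 2

rB=2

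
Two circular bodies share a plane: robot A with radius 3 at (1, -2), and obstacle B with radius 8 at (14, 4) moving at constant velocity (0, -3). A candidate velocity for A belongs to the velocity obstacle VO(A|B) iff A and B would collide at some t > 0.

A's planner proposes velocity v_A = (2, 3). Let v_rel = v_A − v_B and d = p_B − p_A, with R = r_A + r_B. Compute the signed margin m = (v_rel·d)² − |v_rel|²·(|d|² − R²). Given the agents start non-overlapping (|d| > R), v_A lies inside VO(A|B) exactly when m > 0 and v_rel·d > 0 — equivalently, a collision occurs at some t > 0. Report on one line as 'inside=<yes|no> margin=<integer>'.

d = (13, 6),  |d|² = 205;  R = 3+8 = 11,  c = 205−11² = 84
v_rel = (2, 6),  |v_rel|² = 40;  v_rel·d = (2)·(13) + (6)·(6) = 62
40·t² − 124·t + 84 = 0  ⇒  m = 62² − 40·84 = 484
m = 484 > 0,  v_rel·d = 62 > 0  ⇒  inside

inside=yes margin=484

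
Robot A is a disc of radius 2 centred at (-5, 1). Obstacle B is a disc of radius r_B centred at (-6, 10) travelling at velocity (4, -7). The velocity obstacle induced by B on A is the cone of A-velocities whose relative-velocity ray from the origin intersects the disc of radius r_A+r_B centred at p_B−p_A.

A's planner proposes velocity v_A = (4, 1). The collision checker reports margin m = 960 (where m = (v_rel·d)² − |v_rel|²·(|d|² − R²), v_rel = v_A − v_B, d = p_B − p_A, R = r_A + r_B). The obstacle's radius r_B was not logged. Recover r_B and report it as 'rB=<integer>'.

m = 960
d = (-1, 9);  v_rel = (0, 8),  |v_rel|² = 64
v_rel×d = (0)·(9) − (8)·(-1) = 8
since m = R²·64 − 8²:  R² = (64 + 960) / 64 = 16
R = √16 = 4  ⇒  r_B = 4 − 2 = 2

rB=2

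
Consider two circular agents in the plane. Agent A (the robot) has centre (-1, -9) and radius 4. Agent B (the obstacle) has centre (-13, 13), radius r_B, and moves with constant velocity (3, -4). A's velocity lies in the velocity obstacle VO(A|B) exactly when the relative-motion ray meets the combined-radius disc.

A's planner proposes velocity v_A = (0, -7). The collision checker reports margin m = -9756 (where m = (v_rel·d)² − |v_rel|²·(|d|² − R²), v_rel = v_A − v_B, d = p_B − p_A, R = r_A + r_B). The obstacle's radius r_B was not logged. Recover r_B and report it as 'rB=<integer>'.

m = -9756
d = (-12, 22);  v_rel = (-3, -3),  |v_rel|² = 18
v_rel×d = (-3)·(22) − (-3)·(-12) = -102
since m = R²·18 − (-102)²:  R² = (10404 + -9756) / 18 = 36
R = √36 = 6  ⇒  r_B = 6 − 4 = 2

rB=2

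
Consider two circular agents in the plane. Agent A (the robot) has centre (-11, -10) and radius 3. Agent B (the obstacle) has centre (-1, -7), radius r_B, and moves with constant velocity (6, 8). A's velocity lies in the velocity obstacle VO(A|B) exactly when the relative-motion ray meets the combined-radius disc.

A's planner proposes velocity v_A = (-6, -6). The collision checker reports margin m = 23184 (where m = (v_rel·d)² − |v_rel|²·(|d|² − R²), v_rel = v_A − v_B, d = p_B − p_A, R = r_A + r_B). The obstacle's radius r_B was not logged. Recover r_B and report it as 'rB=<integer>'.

m = 23184
d = (10, 3);  v_rel = (-12, -14),  |v_rel|² = 340
v_rel×d = (-12)·(3) − (-14)·(10) = 104
since m = R²·340 − 104²:  R² = (10816 + 23184) / 340 = 100
R = √100 = 10  ⇒  r_B = 10 − 3 = 7

rB=7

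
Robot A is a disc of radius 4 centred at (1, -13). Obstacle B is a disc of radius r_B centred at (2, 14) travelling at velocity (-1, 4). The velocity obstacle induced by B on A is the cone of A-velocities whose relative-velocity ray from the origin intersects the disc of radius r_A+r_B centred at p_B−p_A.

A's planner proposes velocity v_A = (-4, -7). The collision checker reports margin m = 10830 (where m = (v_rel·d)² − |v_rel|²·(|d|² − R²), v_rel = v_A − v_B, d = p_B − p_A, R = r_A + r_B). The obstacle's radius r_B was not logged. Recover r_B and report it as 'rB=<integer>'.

m = 10830
d = (1, 27);  v_rel = (-3, -11),  |v_rel|² = 130
v_rel×d = (-3)·(27) − (-11)·(1) = -70
since m = R²·130 − (-70)²:  R² = (4900 + 10830) / 130 = 121
R = √121 = 11  ⇒  r_B = 11 − 4 = 7

rB=7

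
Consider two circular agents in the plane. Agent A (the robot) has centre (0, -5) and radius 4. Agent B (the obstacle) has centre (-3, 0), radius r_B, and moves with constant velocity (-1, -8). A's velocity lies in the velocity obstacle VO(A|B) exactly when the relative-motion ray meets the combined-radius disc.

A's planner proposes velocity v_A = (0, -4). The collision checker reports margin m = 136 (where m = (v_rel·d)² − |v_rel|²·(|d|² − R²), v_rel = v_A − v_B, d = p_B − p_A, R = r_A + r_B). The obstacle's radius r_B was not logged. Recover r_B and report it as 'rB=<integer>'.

m = 136
d = (-3, 5);  v_rel = (1, 4),  |v_rel|² = 17
v_rel×d = (1)·(5) − (4)·(-3) = 17
since m = R²·17 − 17²:  R² = (289 + 136) / 17 = 25
R = √25 = 5  ⇒  r_B = 5 − 4 = 1

rB=1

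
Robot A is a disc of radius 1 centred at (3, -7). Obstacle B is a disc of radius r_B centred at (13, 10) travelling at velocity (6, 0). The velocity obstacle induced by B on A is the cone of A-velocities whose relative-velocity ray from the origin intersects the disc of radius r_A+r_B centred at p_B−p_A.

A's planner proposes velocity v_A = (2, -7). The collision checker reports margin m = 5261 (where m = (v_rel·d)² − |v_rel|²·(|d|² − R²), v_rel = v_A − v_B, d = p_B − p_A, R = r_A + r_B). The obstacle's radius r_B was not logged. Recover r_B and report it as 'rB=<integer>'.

m = 5261
d = (10, 17);  v_rel = (-4, -7),  |v_rel|² = 65
v_rel×d = (-4)·(17) − (-7)·(10) = 2
since m = R²·65 − 2²:  R² = (4 + 5261) / 65 = 81
R = √81 = 9  ⇒  r_B = 9 − 1 = 8

rB=8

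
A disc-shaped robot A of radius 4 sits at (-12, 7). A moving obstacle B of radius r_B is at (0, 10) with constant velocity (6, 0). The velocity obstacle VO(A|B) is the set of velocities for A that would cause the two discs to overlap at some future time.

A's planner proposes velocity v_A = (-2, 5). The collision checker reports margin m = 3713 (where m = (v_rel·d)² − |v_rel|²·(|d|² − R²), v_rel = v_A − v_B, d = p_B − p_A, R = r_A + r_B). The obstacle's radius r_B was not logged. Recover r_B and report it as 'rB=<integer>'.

m = 3713
d = (12, 3);  v_rel = (-8, 5),  |v_rel|² = 89
v_rel×d = (-8)·(3) − (5)·(12) = -84
since m = R²·89 − (-84)²:  R² = (7056 + 3713) / 89 = 121
R = √121 = 11  ⇒  r_B = 11 − 4 = 7

rB=7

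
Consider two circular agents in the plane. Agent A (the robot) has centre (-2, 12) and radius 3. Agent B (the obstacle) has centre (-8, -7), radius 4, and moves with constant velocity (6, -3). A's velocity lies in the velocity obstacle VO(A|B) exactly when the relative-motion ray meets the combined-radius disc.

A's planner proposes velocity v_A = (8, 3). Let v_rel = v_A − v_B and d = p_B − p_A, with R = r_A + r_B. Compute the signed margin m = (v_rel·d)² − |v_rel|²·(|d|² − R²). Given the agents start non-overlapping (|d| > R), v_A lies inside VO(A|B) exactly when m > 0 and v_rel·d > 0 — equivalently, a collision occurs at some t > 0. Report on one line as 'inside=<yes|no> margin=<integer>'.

d = (-6, -19),  |d|² = 397;  R = 3+4 = 7,  c = 397−7² = 348
v_rel = (2, 6),  |v_rel|² = 40;  v_rel·d = (2)·(-6) + (6)·(-19) = -126
40·t² + 252·t + 348 = 0  ⇒  m = (-126)² − 40·348 = 1956
m = 1956 > 0,  v_rel·d = -126 < 0  ⇒  outside

inside=no margin=1956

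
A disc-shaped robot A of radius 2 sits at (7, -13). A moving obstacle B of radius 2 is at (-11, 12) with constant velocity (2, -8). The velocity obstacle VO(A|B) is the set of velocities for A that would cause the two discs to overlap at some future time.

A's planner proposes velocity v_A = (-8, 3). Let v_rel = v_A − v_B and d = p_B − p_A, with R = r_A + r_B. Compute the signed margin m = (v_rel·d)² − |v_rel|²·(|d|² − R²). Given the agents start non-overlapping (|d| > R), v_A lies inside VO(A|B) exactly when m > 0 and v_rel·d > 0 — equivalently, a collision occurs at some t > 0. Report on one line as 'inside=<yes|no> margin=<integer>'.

d = (-18, 25),  |d|² = 949;  R = 2+2 = 4,  c = 949−4² = 933
v_rel = (-10, 11),  |v_rel|² = 221;  v_rel·d = (-10)·(-18) + (11)·(25) = 455
221·t² − 910·t + 933 = 0  ⇒  m = 455² − 221·933 = 832
m = 832 > 0,  v_rel·d = 455 > 0  ⇒  inside

inside=yes margin=832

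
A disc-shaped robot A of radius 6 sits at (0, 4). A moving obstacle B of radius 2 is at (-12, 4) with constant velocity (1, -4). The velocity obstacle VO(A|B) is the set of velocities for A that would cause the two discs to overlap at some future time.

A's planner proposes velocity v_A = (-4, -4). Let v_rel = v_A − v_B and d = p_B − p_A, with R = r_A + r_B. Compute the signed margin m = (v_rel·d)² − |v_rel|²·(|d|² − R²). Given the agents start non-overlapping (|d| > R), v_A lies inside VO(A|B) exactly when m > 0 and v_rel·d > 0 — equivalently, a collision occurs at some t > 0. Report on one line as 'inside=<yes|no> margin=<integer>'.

d = (-12, 0),  |d|² = 144;  R = 6+2 = 8,  c = 144−8² = 80
v_rel = (-5, 0),  |v_rel|² = 25;  v_rel·d = (-5)·(-12) + (0)·(0) = 60
25·t² − 120·t + 80 = 0  ⇒  m = 60² − 25·80 = 1600
m = 1600 > 0,  v_rel·d = 60 > 0  ⇒  inside

inside=yes margin=1600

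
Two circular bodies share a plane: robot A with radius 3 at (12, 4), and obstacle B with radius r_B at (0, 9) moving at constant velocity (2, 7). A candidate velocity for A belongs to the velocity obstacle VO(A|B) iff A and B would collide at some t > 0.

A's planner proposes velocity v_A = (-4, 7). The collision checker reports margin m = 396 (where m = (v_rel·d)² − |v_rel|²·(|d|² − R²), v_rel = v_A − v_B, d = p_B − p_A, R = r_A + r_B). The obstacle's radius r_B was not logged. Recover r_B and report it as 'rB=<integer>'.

m = 396
d = (-12, 5);  v_rel = (-6, 0),  |v_rel|² = 36
v_rel×d = (-6)·(5) − (0)·(-12) = -30
since m = R²·36 − (-30)²:  R² = (900 + 396) / 36 = 36
R = √36 = 6  ⇒  r_B = 6 − 3 = 3

rB=3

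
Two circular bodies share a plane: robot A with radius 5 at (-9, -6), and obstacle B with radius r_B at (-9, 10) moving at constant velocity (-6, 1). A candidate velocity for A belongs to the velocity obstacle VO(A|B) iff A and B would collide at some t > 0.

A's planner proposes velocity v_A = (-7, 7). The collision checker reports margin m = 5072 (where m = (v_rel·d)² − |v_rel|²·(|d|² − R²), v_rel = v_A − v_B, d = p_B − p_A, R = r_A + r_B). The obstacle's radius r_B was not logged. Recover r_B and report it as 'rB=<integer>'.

m = 5072
d = (0, 16);  v_rel = (-1, 6),  |v_rel|² = 37
v_rel×d = (-1)·(16) − (6)·(0) = -16
since m = R²·37 − (-16)²:  R² = (256 + 5072) / 37 = 144
R = √144 = 12  ⇒  r_B = 12 − 5 = 7

rB=7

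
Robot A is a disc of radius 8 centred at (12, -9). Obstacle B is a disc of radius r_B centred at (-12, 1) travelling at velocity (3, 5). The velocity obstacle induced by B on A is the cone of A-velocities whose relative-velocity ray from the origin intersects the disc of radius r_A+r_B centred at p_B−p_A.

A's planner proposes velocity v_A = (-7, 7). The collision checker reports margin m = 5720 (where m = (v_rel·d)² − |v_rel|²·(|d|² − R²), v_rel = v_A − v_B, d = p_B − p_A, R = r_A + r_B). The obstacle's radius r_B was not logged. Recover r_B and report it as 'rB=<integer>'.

m = 5720
d = (-24, 10);  v_rel = (-10, 2),  |v_rel|² = 104
v_rel×d = (-10)·(10) − (2)·(-24) = -52
since m = R²·104 − (-52)²:  R² = (2704 + 5720) / 104 = 81
R = √81 = 9  ⇒  r_B = 9 − 8 = 1

rB=1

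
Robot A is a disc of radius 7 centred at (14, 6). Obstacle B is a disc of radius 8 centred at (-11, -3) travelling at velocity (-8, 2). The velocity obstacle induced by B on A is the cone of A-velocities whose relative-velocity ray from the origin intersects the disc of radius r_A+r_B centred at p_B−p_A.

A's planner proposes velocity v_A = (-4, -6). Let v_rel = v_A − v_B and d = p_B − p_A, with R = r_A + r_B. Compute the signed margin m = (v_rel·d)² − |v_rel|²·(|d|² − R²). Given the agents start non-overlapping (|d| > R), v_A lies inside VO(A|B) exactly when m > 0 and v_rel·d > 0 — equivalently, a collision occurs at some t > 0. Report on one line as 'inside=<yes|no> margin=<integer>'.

d = (-25, -9),  |d|² = 706;  R = 7+8 = 15,  c = 706−15² = 481
v_rel = (4, -8),  |v_rel|² = 80;  v_rel·d = (4)·(-25) + (-8)·(-9) = -28
80·t² + 56·t + 481 = 0  ⇒  m = (-28)² − 80·481 = -37696
m = -37696 < 0,  v_rel·d = -28 < 0  ⇒  outside

inside=no margin=-37696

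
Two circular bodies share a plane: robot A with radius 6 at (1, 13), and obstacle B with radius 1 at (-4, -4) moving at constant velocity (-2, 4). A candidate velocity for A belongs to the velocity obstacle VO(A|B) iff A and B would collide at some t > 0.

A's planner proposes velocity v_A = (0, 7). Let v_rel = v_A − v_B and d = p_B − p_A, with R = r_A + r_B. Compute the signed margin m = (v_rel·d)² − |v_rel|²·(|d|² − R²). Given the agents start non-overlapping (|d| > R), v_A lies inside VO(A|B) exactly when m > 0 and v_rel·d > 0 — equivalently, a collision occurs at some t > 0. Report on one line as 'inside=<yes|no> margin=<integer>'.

d = (-5, -17),  |d|² = 314;  R = 6+1 = 7,  c = 314−7² = 265
v_rel = (2, 3),  |v_rel|² = 13;  v_rel·d = (2)·(-5) + (3)·(-17) = -61
13·t² + 122·t + 265 = 0  ⇒  m = (-61)² − 13·265 = 276
m = 276 > 0,  v_rel·d = -61 < 0  ⇒  outside

inside=no margin=276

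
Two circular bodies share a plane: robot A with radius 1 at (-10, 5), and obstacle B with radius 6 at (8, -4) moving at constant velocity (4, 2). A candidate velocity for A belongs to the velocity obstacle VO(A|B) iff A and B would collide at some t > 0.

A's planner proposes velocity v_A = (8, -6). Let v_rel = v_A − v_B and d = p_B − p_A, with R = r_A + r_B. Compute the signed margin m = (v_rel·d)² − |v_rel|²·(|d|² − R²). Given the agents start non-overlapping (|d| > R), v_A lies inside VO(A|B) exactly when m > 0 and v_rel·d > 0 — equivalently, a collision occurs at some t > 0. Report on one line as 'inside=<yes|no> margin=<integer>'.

d = (18, -9),  |d|² = 405;  R = 1+6 = 7,  c = 405−7² = 356
v_rel = (4, -8),  |v_rel|² = 80;  v_rel·d = (4)·(18) + (-8)·(-9) = 144
80·t² − 288·t + 356 = 0  ⇒  m = 144² − 80·356 = -7744
m = -7744 < 0,  v_rel·d = 144 > 0  ⇒  outside

inside=no margin=-7744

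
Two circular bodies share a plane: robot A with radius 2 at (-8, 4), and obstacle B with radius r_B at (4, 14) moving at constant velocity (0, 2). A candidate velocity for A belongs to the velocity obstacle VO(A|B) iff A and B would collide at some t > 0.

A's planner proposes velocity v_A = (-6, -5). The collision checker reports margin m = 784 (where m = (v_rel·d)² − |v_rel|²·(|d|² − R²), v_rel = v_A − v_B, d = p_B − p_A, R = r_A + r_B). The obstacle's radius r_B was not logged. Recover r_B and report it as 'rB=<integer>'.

m = 784
d = (12, 10);  v_rel = (-6, -7),  |v_rel|² = 85
v_rel×d = (-6)·(10) − (-7)·(12) = 24
since m = R²·85 − 24²:  R² = (576 + 784) / 85 = 16
R = √16 = 4  ⇒  r_B = 4 − 2 = 2

rB=2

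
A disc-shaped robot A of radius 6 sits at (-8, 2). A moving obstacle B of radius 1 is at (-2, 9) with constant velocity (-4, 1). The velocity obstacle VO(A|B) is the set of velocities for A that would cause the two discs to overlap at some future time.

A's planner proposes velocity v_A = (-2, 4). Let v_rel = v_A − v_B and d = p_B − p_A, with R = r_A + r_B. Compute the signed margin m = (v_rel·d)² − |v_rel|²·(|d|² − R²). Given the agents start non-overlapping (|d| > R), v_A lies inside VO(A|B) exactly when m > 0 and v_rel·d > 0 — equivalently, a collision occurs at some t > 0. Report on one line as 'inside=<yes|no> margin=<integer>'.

d = (6, 7),  |d|² = 85;  R = 6+1 = 7,  c = 85−7² = 36
v_rel = (2, 3),  |v_rel|² = 13;  v_rel·d = (2)·(6) + (3)·(7) = 33
13·t² − 66·t + 36 = 0  ⇒  m = 33² − 13·36 = 621
m = 621 > 0,  v_rel·d = 33 > 0  ⇒  inside

inside=yes margin=621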